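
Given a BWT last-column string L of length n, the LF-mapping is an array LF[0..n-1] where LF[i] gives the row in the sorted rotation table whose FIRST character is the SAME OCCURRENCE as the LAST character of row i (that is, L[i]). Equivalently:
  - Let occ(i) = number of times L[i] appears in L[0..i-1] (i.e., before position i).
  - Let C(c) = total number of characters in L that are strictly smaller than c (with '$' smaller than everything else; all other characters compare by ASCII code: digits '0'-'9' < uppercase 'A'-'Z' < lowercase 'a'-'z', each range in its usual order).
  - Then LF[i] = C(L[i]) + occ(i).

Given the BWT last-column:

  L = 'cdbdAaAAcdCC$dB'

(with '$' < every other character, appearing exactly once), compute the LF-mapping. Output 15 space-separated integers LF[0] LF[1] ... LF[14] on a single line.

Char counts: '$':1, 'A':3, 'B':1, 'C':2, 'a':1, 'b':1, 'c':2, 'd':4
C (first-col start): C('$')=0, C('A')=1, C('B')=4, C('C')=5, C('a')=7, C('b')=8, C('c')=9, C('d')=11
L[0]='c': occ=0, LF[0]=C('c')+0=9+0=9
L[1]='d': occ=0, LF[1]=C('d')+0=11+0=11
L[2]='b': occ=0, LF[2]=C('b')+0=8+0=8
L[3]='d': occ=1, LF[3]=C('d')+1=11+1=12
L[4]='A': occ=0, LF[4]=C('A')+0=1+0=1
L[5]='a': occ=0, LF[5]=C('a')+0=7+0=7
L[6]='A': occ=1, LF[6]=C('A')+1=1+1=2
L[7]='A': occ=2, LF[7]=C('A')+2=1+2=3
L[8]='c': occ=1, LF[8]=C('c')+1=9+1=10
L[9]='d': occ=2, LF[9]=C('d')+2=11+2=13
L[10]='C': occ=0, LF[10]=C('C')+0=5+0=5
L[11]='C': occ=1, LF[11]=C('C')+1=5+1=6
L[12]='$': occ=0, LF[12]=C('$')+0=0+0=0
L[13]='d': occ=3, LF[13]=C('d')+3=11+3=14
L[14]='B': occ=0, LF[14]=C('B')+0=4+0=4

Answer: 9 11 8 12 1 7 2 3 10 13 5 6 0 14 4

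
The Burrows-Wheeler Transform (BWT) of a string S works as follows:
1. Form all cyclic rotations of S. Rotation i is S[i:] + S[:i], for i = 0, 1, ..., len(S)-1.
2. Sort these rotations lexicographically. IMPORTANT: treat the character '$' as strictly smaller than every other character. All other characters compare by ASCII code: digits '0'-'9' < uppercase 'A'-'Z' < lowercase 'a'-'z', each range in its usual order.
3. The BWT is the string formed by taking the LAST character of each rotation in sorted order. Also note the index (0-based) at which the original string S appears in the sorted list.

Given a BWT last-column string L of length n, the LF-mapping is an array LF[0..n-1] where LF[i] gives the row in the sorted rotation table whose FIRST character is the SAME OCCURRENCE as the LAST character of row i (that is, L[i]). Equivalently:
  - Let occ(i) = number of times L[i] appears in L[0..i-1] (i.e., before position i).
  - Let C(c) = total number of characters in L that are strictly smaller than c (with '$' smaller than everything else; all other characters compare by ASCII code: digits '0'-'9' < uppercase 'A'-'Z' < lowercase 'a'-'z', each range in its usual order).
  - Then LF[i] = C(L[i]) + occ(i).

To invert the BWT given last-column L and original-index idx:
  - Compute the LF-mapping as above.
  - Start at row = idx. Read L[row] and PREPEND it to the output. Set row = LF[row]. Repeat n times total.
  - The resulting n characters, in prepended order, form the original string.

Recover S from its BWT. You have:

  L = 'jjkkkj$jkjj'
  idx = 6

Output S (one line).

Answer: jkkjjkjkjj$

Derivation:
LF mapping: 1 2 7 8 9 3 0 4 10 5 6
Walk LF starting at row 6, prepending L[row]:
  step 1: row=6, L[6]='$', prepend. Next row=LF[6]=0
  step 2: row=0, L[0]='j', prepend. Next row=LF[0]=1
  step 3: row=1, L[1]='j', prepend. Next row=LF[1]=2
  step 4: row=2, L[2]='k', prepend. Next row=LF[2]=7
  step 5: row=7, L[7]='j', prepend. Next row=LF[7]=4
  step 6: row=4, L[4]='k', prepend. Next row=LF[4]=9
  step 7: row=9, L[9]='j', prepend. Next row=LF[9]=5
  step 8: row=5, L[5]='j', prepend. Next row=LF[5]=3
  step 9: row=3, L[3]='k', prepend. Next row=LF[3]=8
  step 10: row=8, L[8]='k', prepend. Next row=LF[8]=10
  step 11: row=10, L[10]='j', prepend. Next row=LF[10]=6
Reversed output: jkkjjkjkjj$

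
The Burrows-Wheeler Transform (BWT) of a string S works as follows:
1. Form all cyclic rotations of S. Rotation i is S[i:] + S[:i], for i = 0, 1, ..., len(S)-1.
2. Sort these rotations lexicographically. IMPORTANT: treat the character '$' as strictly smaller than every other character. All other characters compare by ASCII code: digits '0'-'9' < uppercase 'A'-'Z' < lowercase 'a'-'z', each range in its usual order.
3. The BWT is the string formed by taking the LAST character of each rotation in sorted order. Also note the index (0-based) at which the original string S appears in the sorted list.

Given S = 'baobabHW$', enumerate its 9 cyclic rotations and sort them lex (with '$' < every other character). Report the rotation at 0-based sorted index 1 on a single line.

All 9 rotations (rotation i = S[i:]+S[:i]):
  rot[0] = baobabHW$
  rot[1] = aobabHW$b
  rot[2] = obabHW$ba
  rot[3] = babHW$bao
  rot[4] = abHW$baob
  rot[5] = bHW$baoba
  rot[6] = HW$baobab
  rot[7] = W$baobabH
  rot[8] = $baobabHW
Sorted (with $ < everything):
  sorted[0] = $baobabHW
  sorted[1] = HW$baobab
  sorted[2] = W$baobabH
  sorted[3] = abHW$baob
  sorted[4] = aobabHW$b
  sorted[5] = bHW$baoba
  sorted[6] = babHW$bao
  sorted[7] = baobabHW$
  sorted[8] = obabHW$ba
sorted[1] = HW$baobab

Answer: HW$baobab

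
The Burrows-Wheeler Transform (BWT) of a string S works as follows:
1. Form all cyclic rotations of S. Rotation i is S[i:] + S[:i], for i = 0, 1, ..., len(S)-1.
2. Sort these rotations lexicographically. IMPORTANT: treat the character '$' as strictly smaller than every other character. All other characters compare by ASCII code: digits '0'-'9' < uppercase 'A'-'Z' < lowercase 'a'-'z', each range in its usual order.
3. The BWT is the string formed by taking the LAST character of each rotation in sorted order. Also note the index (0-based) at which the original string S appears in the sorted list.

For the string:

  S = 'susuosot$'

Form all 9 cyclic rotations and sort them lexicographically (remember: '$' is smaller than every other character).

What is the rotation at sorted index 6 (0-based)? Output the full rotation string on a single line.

All 9 rotations (rotation i = S[i:]+S[:i]):
  rot[0] = susuosot$
  rot[1] = usuosot$s
  rot[2] = suosot$su
  rot[3] = uosot$sus
  rot[4] = osot$susu
  rot[5] = sot$susuo
  rot[6] = ot$susuos
  rot[7] = t$susuoso
  rot[8] = $susuosot
Sorted (with $ < everything):
  sorted[0] = $susuosot
  sorted[1] = osot$susu
  sorted[2] = ot$susuos
  sorted[3] = sot$susuo
  sorted[4] = suosot$su
  sorted[5] = susuosot$
  sorted[6] = t$susuoso
  sorted[7] = uosot$sus
  sorted[8] = usuosot$s
sorted[6] = t$susuoso

Answer: t$susuoso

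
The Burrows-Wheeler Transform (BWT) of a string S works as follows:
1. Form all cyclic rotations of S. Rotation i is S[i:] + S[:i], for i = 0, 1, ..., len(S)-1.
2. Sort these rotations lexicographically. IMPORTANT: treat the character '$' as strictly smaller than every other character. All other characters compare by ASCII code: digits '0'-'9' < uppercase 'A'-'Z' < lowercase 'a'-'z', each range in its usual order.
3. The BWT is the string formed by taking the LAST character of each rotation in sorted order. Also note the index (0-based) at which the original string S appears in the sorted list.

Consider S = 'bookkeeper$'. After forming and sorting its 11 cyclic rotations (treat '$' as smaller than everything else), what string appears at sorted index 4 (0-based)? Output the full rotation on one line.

Answer: er$bookkeep

Derivation:
All 11 rotations (rotation i = S[i:]+S[:i]):
  rot[0] = bookkeeper$
  rot[1] = ookkeeper$b
  rot[2] = okkeeper$bo
  rot[3] = kkeeper$boo
  rot[4] = keeper$book
  rot[5] = eeper$bookk
  rot[6] = eper$bookke
  rot[7] = per$bookkee
  rot[8] = er$bookkeep
  rot[9] = r$bookkeepe
  rot[10] = $bookkeeper
Sorted (with $ < everything):
  sorted[0] = $bookkeeper
  sorted[1] = bookkeeper$
  sorted[2] = eeper$bookk
  sorted[3] = eper$bookke
  sorted[4] = er$bookkeep
  sorted[5] = keeper$book
  sorted[6] = kkeeper$boo
  sorted[7] = okkeeper$bo
  sorted[8] = ookkeeper$b
  sorted[9] = per$bookkee
  sorted[10] = r$bookkeepe
sorted[4] = er$bookkeep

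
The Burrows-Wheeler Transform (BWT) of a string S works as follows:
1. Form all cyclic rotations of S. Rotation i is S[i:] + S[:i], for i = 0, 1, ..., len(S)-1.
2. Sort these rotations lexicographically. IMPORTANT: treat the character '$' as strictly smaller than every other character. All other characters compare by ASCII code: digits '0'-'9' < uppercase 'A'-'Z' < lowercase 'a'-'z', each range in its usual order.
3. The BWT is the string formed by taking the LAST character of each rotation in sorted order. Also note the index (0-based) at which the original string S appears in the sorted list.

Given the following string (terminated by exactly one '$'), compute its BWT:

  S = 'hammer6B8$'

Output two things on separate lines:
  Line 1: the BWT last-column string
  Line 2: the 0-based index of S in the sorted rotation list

All 10 rotations (rotation i = S[i:]+S[:i]):
  rot[0] = hammer6B8$
  rot[1] = ammer6B8$h
  rot[2] = mmer6B8$ha
  rot[3] = mer6B8$ham
  rot[4] = er6B8$hamm
  rot[5] = r6B8$hamme
  rot[6] = 6B8$hammer
  rot[7] = B8$hammer6
  rot[8] = 8$hammer6B
  rot[9] = $hammer6B8
Sorted (with $ < everything):
  sorted[0] = $hammer6B8  (last char: '8')
  sorted[1] = 6B8$hammer  (last char: 'r')
  sorted[2] = 8$hammer6B  (last char: 'B')
  sorted[3] = B8$hammer6  (last char: '6')
  sorted[4] = ammer6B8$h  (last char: 'h')
  sorted[5] = er6B8$hamm  (last char: 'm')
  sorted[6] = hammer6B8$  (last char: '$')
  sorted[7] = mer6B8$ham  (last char: 'm')
  sorted[8] = mmer6B8$ha  (last char: 'a')
  sorted[9] = r6B8$hamme  (last char: 'e')
Last column: 8rB6hm$mae
Original string S is at sorted index 6

Answer: 8rB6hm$mae
6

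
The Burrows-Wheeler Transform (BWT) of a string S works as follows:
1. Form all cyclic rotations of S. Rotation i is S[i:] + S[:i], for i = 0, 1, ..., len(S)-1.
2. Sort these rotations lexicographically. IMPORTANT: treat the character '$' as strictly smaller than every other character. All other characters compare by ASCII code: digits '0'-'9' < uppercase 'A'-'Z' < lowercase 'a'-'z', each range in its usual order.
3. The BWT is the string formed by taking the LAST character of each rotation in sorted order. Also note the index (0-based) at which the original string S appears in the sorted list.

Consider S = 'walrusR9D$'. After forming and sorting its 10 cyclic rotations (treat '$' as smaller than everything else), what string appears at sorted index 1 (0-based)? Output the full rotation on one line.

All 10 rotations (rotation i = S[i:]+S[:i]):
  rot[0] = walrusR9D$
  rot[1] = alrusR9D$w
  rot[2] = lrusR9D$wa
  rot[3] = rusR9D$wal
  rot[4] = usR9D$walr
  rot[5] = sR9D$walru
  rot[6] = R9D$walrus
  rot[7] = 9D$walrusR
  rot[8] = D$walrusR9
  rot[9] = $walrusR9D
Sorted (with $ < everything):
  sorted[0] = $walrusR9D
  sorted[1] = 9D$walrusR
  sorted[2] = D$walrusR9
  sorted[3] = R9D$walrus
  sorted[4] = alrusR9D$w
  sorted[5] = lrusR9D$wa
  sorted[6] = rusR9D$wal
  sorted[7] = sR9D$walru
  sorted[8] = usR9D$walr
  sorted[9] = walrusR9D$
sorted[1] = 9D$walrusR

Answer: 9D$walrusR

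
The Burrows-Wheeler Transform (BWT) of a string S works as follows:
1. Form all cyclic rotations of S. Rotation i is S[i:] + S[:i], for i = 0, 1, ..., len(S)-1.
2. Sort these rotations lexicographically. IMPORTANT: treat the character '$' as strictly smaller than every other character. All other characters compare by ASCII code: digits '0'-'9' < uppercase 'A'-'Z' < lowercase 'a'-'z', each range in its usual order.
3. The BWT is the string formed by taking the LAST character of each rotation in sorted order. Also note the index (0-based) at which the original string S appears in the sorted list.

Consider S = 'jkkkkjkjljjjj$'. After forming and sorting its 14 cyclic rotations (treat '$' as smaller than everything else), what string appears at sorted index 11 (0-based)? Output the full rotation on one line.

All 14 rotations (rotation i = S[i:]+S[:i]):
  rot[0] = jkkkkjkjljjjj$
  rot[1] = kkkkjkjljjjj$j
  rot[2] = kkkjkjljjjj$jk
  rot[3] = kkjkjljjjj$jkk
  rot[4] = kjkjljjjj$jkkk
  rot[5] = jkjljjjj$jkkkk
  rot[6] = kjljjjj$jkkkkj
  rot[7] = jljjjj$jkkkkjk
  rot[8] = ljjjj$jkkkkjkj
  rot[9] = jjjj$jkkkkjkjl
  rot[10] = jjj$jkkkkjkjlj
  rot[11] = jj$jkkkkjkjljj
  rot[12] = j$jkkkkjkjljjj
  rot[13] = $jkkkkjkjljjjj
Sorted (with $ < everything):
  sorted[0] = $jkkkkjkjljjjj
  sorted[1] = j$jkkkkjkjljjj
  sorted[2] = jj$jkkkkjkjljj
  sorted[3] = jjj$jkkkkjkjlj
  sorted[4] = jjjj$jkkkkjkjl
  sorted[5] = jkjljjjj$jkkkk
  sorted[6] = jkkkkjkjljjjj$
  sorted[7] = jljjjj$jkkkkjk
  sorted[8] = kjkjljjjj$jkkk
  sorted[9] = kjljjjj$jkkkkj
  sorted[10] = kkjkjljjjj$jkk
  sorted[11] = kkkjkjljjjj$jk
  sorted[12] = kkkkjkjljjjj$j
  sorted[13] = ljjjj$jkkkkjkj
sorted[11] = kkkjkjljjjj$jk

Answer: kkkjkjljjjj$jk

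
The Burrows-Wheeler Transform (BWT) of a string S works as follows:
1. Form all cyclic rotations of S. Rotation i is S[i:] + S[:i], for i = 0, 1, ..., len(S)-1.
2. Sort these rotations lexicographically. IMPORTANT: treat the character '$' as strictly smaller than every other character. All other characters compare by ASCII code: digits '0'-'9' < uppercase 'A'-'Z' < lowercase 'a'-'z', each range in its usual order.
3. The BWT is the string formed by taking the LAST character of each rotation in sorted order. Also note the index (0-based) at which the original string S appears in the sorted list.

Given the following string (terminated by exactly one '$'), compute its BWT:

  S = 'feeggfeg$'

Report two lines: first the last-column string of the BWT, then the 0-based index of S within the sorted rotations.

Answer: gffe$gege
4

Derivation:
All 9 rotations (rotation i = S[i:]+S[:i]):
  rot[0] = feeggfeg$
  rot[1] = eeggfeg$f
  rot[2] = eggfeg$fe
  rot[3] = ggfeg$fee
  rot[4] = gfeg$feeg
  rot[5] = feg$feegg
  rot[6] = eg$feeggf
  rot[7] = g$feeggfe
  rot[8] = $feeggfeg
Sorted (with $ < everything):
  sorted[0] = $feeggfeg  (last char: 'g')
  sorted[1] = eeggfeg$f  (last char: 'f')
  sorted[2] = eg$feeggf  (last char: 'f')
  sorted[3] = eggfeg$fe  (last char: 'e')
  sorted[4] = feeggfeg$  (last char: '$')
  sorted[5] = feg$feegg  (last char: 'g')
  sorted[6] = g$feeggfe  (last char: 'e')
  sorted[7] = gfeg$feeg  (last char: 'g')
  sorted[8] = ggfeg$fee  (last char: 'e')
Last column: gffe$gege
Original string S is at sorted index 4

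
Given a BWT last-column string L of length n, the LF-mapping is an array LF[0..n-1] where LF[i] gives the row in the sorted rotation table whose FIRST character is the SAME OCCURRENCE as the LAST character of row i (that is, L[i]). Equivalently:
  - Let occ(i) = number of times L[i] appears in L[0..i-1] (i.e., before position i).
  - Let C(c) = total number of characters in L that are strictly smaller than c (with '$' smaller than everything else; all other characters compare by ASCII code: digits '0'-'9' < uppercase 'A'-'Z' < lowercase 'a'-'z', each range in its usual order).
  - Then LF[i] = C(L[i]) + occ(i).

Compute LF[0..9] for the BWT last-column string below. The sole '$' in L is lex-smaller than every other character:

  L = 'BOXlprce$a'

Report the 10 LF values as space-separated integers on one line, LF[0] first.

Answer: 1 2 3 7 8 9 5 6 0 4

Derivation:
Char counts: '$':1, 'B':1, 'O':1, 'X':1, 'a':1, 'c':1, 'e':1, 'l':1, 'p':1, 'r':1
C (first-col start): C('$')=0, C('B')=1, C('O')=2, C('X')=3, C('a')=4, C('c')=5, C('e')=6, C('l')=7, C('p')=8, C('r')=9
L[0]='B': occ=0, LF[0]=C('B')+0=1+0=1
L[1]='O': occ=0, LF[1]=C('O')+0=2+0=2
L[2]='X': occ=0, LF[2]=C('X')+0=3+0=3
L[3]='l': occ=0, LF[3]=C('l')+0=7+0=7
L[4]='p': occ=0, LF[4]=C('p')+0=8+0=8
L[5]='r': occ=0, LF[5]=C('r')+0=9+0=9
L[6]='c': occ=0, LF[6]=C('c')+0=5+0=5
L[7]='e': occ=0, LF[7]=C('e')+0=6+0=6
L[8]='$': occ=0, LF[8]=C('$')+0=0+0=0
L[9]='a': occ=0, LF[9]=C('a')+0=4+0=4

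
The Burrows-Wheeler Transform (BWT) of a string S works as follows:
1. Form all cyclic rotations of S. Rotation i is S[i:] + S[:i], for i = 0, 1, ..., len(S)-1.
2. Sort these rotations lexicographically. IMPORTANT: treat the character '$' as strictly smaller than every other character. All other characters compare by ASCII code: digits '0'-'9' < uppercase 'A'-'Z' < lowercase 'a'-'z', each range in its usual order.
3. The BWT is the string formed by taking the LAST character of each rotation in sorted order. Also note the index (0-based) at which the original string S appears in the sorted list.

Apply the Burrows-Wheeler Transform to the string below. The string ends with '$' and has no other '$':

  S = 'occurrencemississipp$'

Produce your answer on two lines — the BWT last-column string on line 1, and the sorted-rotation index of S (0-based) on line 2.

All 21 rotations (rotation i = S[i:]+S[:i]):
  rot[0] = occurrencemississipp$
  rot[1] = ccurrencemississipp$o
  rot[2] = currencemississipp$oc
  rot[3] = urrencemississipp$occ
  rot[4] = rrencemississipp$occu
  rot[5] = rencemississipp$occur
  rot[6] = encemississipp$occurr
  rot[7] = ncemississipp$occurre
  rot[8] = cemississipp$occurren
  rot[9] = emississipp$occurrenc
  rot[10] = mississipp$occurrence
  rot[11] = ississipp$occurrencem
  rot[12] = ssissipp$occurrencemi
  rot[13] = sissipp$occurrencemis
  rot[14] = issipp$occurrencemiss
  rot[15] = ssipp$occurrencemissi
  rot[16] = sipp$occurrencemissis
  rot[17] = ipp$occurrencemississ
  rot[18] = pp$occurrencemississi
  rot[19] = p$occurrencemississip
  rot[20] = $occurrencemississipp
Sorted (with $ < everything):
  sorted[0] = $occurrencemississipp  (last char: 'p')
  sorted[1] = ccurrencemississipp$o  (last char: 'o')
  sorted[2] = cemississipp$occurren  (last char: 'n')
  sorted[3] = currencemississipp$oc  (last char: 'c')
  sorted[4] = emississipp$occurrenc  (last char: 'c')
  sorted[5] = encemississipp$occurr  (last char: 'r')
  sorted[6] = ipp$occurrencemississ  (last char: 's')
  sorted[7] = issipp$occurrencemiss  (last char: 's')
  sorted[8] = ississipp$occurrencem  (last char: 'm')
  sorted[9] = mississipp$occurrence  (last char: 'e')
  sorted[10] = ncemississipp$occurre  (last char: 'e')
  sorted[11] = occurrencemississipp$  (last char: '$')
  sorted[12] = p$occurrencemississip  (last char: 'p')
  sorted[13] = pp$occurrencemississi  (last char: 'i')
  sorted[14] = rencemississipp$occur  (last char: 'r')
  sorted[15] = rrencemississipp$occu  (last char: 'u')
  sorted[16] = sipp$occurrencemissis  (last char: 's')
  sorted[17] = sissipp$occurrencemis  (last char: 's')
  sorted[18] = ssipp$occurrencemissi  (last char: 'i')
  sorted[19] = ssissipp$occurrencemi  (last char: 'i')
  sorted[20] = urrencemississipp$occ  (last char: 'c')
Last column: ponccrssmee$pirussiic
Original string S is at sorted index 11

Answer: ponccrssmee$pirussiic
11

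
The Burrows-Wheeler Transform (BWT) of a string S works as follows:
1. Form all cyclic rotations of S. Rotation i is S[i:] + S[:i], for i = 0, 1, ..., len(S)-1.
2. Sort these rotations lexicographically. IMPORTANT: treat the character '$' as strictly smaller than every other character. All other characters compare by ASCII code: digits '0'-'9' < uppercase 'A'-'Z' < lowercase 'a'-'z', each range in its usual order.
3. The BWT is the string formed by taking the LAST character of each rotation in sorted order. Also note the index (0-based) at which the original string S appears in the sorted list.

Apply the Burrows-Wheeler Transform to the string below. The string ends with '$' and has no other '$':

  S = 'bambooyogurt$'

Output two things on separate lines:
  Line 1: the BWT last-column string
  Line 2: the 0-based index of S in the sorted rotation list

Answer: tb$moaybourgo
2

Derivation:
All 13 rotations (rotation i = S[i:]+S[:i]):
  rot[0] = bambooyogurt$
  rot[1] = ambooyogurt$b
  rot[2] = mbooyogurt$ba
  rot[3] = booyogurt$bam
  rot[4] = ooyogurt$bamb
  rot[5] = oyogurt$bambo
  rot[6] = yogurt$bamboo
  rot[7] = ogurt$bambooy
  rot[8] = gurt$bambooyo
  rot[9] = urt$bambooyog
  rot[10] = rt$bambooyogu
  rot[11] = t$bambooyogur
  rot[12] = $bambooyogurt
Sorted (with $ < everything):
  sorted[0] = $bambooyogurt  (last char: 't')
  sorted[1] = ambooyogurt$b  (last char: 'b')
  sorted[2] = bambooyogurt$  (last char: '$')
  sorted[3] = booyogurt$bam  (last char: 'm')
  sorted[4] = gurt$bambooyo  (last char: 'o')
  sorted[5] = mbooyogurt$ba  (last char: 'a')
  sorted[6] = ogurt$bambooy  (last char: 'y')
  sorted[7] = ooyogurt$bamb  (last char: 'b')
  sorted[8] = oyogurt$bambo  (last char: 'o')
  sorted[9] = rt$bambooyogu  (last char: 'u')
  sorted[10] = t$bambooyogur  (last char: 'r')
  sorted[11] = urt$bambooyog  (last char: 'g')
  sorted[12] = yogurt$bamboo  (last char: 'o')
Last column: tb$moaybourgo
Original string S is at sorted index 2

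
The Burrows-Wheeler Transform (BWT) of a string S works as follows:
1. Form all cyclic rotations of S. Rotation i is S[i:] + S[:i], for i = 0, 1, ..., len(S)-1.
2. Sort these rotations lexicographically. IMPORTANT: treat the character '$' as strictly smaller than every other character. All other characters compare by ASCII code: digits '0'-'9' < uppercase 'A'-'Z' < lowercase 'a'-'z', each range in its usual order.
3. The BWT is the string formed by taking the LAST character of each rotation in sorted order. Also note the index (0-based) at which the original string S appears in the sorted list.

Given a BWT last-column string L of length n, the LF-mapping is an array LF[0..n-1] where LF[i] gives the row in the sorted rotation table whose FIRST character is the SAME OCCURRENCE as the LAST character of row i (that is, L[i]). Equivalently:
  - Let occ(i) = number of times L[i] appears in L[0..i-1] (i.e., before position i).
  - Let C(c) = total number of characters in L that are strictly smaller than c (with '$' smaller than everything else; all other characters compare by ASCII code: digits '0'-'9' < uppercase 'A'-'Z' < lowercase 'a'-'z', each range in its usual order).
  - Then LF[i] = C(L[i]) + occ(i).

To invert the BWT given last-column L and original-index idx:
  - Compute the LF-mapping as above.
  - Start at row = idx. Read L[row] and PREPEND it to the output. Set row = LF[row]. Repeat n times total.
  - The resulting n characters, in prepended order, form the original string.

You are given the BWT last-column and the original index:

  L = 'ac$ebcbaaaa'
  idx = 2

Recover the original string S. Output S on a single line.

LF mapping: 1 8 0 10 6 9 7 2 3 4 5
Walk LF starting at row 2, prepending L[row]:
  step 1: row=2, L[2]='$', prepend. Next row=LF[2]=0
  step 2: row=0, L[0]='a', prepend. Next row=LF[0]=1
  step 3: row=1, L[1]='c', prepend. Next row=LF[1]=8
  step 4: row=8, L[8]='a', prepend. Next row=LF[8]=3
  step 5: row=3, L[3]='e', prepend. Next row=LF[3]=10
  step 6: row=10, L[10]='a', prepend. Next row=LF[10]=5
  step 7: row=5, L[5]='c', prepend. Next row=LF[5]=9
  step 8: row=9, L[9]='a', prepend. Next row=LF[9]=4
  step 9: row=4, L[4]='b', prepend. Next row=LF[4]=6
  step 10: row=6, L[6]='b', prepend. Next row=LF[6]=7
  step 11: row=7, L[7]='a', prepend. Next row=LF[7]=2
Reversed output: abbacaeaca$

Answer: abbacaeaca$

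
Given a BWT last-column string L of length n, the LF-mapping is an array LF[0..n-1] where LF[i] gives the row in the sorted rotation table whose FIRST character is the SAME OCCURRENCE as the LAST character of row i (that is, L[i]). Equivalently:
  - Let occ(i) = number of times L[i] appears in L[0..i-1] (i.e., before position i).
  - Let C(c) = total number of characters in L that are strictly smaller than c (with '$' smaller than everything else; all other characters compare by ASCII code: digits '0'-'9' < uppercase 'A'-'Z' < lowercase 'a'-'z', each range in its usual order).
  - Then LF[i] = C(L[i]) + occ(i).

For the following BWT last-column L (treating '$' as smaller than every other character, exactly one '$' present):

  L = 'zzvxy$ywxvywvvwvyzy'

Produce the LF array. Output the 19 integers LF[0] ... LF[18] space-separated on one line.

Char counts: '$':1, 'v':5, 'w':3, 'x':2, 'y':5, 'z':3
C (first-col start): C('$')=0, C('v')=1, C('w')=6, C('x')=9, C('y')=11, C('z')=16
L[0]='z': occ=0, LF[0]=C('z')+0=16+0=16
L[1]='z': occ=1, LF[1]=C('z')+1=16+1=17
L[2]='v': occ=0, LF[2]=C('v')+0=1+0=1
L[3]='x': occ=0, LF[3]=C('x')+0=9+0=9
L[4]='y': occ=0, LF[4]=C('y')+0=11+0=11
L[5]='$': occ=0, LF[5]=C('$')+0=0+0=0
L[6]='y': occ=1, LF[6]=C('y')+1=11+1=12
L[7]='w': occ=0, LF[7]=C('w')+0=6+0=6
L[8]='x': occ=1, LF[8]=C('x')+1=9+1=10
L[9]='v': occ=1, LF[9]=C('v')+1=1+1=2
L[10]='y': occ=2, LF[10]=C('y')+2=11+2=13
L[11]='w': occ=1, LF[11]=C('w')+1=6+1=7
L[12]='v': occ=2, LF[12]=C('v')+2=1+2=3
L[13]='v': occ=3, LF[13]=C('v')+3=1+3=4
L[14]='w': occ=2, LF[14]=C('w')+2=6+2=8
L[15]='v': occ=4, LF[15]=C('v')+4=1+4=5
L[16]='y': occ=3, LF[16]=C('y')+3=11+3=14
L[17]='z': occ=2, LF[17]=C('z')+2=16+2=18
L[18]='y': occ=4, LF[18]=C('y')+4=11+4=15

Answer: 16 17 1 9 11 0 12 6 10 2 13 7 3 4 8 5 14 18 15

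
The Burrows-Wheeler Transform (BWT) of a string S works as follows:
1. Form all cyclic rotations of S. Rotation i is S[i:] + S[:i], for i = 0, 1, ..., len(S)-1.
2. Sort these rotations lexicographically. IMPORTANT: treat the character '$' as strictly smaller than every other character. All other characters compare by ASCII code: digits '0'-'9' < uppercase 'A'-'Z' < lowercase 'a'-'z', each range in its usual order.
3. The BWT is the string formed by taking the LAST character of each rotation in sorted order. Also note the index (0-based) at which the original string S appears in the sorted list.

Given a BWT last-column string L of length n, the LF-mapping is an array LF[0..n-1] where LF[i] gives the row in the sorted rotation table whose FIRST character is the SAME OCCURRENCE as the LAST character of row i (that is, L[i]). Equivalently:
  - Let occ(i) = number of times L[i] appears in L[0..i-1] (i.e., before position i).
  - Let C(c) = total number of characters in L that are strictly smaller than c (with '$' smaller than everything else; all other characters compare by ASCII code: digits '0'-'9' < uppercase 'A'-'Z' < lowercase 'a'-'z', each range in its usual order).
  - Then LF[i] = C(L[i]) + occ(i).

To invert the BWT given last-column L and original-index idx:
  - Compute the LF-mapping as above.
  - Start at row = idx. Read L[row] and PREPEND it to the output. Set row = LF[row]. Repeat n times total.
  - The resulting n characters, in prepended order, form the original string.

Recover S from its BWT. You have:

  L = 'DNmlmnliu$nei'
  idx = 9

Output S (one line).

Answer: millenniumND$

Derivation:
LF mapping: 1 2 8 6 9 10 7 4 12 0 11 3 5
Walk LF starting at row 9, prepending L[row]:
  step 1: row=9, L[9]='$', prepend. Next row=LF[9]=0
  step 2: row=0, L[0]='D', prepend. Next row=LF[0]=1
  step 3: row=1, L[1]='N', prepend. Next row=LF[1]=2
  step 4: row=2, L[2]='m', prepend. Next row=LF[2]=8
  step 5: row=8, L[8]='u', prepend. Next row=LF[8]=12
  step 6: row=12, L[12]='i', prepend. Next row=LF[12]=5
  step 7: row=5, L[5]='n', prepend. Next row=LF[5]=10
  step 8: row=10, L[10]='n', prepend. Next row=LF[10]=11
  step 9: row=11, L[11]='e', prepend. Next row=LF[11]=3
  step 10: row=3, L[3]='l', prepend. Next row=LF[3]=6
  step 11: row=6, L[6]='l', prepend. Next row=LF[6]=7
  step 12: row=7, L[7]='i', prepend. Next row=LF[7]=4
  step 13: row=4, L[4]='m', prepend. Next row=LF[4]=9
Reversed output: millenniumND$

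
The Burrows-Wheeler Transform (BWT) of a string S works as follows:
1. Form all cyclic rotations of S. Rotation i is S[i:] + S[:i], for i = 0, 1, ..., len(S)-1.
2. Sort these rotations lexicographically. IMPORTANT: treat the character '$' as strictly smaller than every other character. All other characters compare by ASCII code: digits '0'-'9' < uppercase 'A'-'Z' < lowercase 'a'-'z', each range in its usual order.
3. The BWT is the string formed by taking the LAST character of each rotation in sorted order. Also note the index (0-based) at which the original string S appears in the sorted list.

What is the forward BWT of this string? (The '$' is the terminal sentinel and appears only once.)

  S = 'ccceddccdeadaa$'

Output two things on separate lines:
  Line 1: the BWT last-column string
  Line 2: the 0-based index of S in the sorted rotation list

All 15 rotations (rotation i = S[i:]+S[:i]):
  rot[0] = ccceddccdeadaa$
  rot[1] = cceddccdeadaa$c
  rot[2] = ceddccdeadaa$cc
  rot[3] = eddccdeadaa$ccc
  rot[4] = ddccdeadaa$ccce
  rot[5] = dccdeadaa$ccced
  rot[6] = ccdeadaa$cccedd
  rot[7] = cdeadaa$ccceddc
  rot[8] = deadaa$ccceddcc
  rot[9] = eadaa$ccceddccd
  rot[10] = adaa$ccceddccde
  rot[11] = daa$ccceddccdea
  rot[12] = aa$ccceddccdead
  rot[13] = a$ccceddccdeada
  rot[14] = $ccceddccdeadaa
Sorted (with $ < everything):
  sorted[0] = $ccceddccdeadaa  (last char: 'a')
  sorted[1] = a$ccceddccdeada  (last char: 'a')
  sorted[2] = aa$ccceddccdead  (last char: 'd')
  sorted[3] = adaa$ccceddccde  (last char: 'e')
  sorted[4] = ccceddccdeadaa$  (last char: '$')
  sorted[5] = ccdeadaa$cccedd  (last char: 'd')
  sorted[6] = cceddccdeadaa$c  (last char: 'c')
  sorted[7] = cdeadaa$ccceddc  (last char: 'c')
  sorted[8] = ceddccdeadaa$cc  (last char: 'c')
  sorted[9] = daa$ccceddccdea  (last char: 'a')
  sorted[10] = dccdeadaa$ccced  (last char: 'd')
  sorted[11] = ddccdeadaa$ccce  (last char: 'e')
  sorted[12] = deadaa$ccceddcc  (last char: 'c')
  sorted[13] = eadaa$ccceddccd  (last char: 'd')
  sorted[14] = eddccdeadaa$ccc  (last char: 'c')
Last column: aade$dcccadecdc
Original string S is at sorted index 4

Answer: aade$dcccadecdc
4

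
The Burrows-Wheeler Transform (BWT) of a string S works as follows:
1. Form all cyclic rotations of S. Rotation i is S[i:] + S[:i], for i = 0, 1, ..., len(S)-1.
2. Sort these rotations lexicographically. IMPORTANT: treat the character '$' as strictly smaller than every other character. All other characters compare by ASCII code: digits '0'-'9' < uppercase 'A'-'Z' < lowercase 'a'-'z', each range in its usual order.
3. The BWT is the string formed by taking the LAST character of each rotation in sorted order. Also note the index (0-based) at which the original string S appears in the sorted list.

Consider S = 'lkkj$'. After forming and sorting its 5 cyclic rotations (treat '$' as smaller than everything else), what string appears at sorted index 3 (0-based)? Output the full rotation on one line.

Answer: kkj$l

Derivation:
All 5 rotations (rotation i = S[i:]+S[:i]):
  rot[0] = lkkj$
  rot[1] = kkj$l
  rot[2] = kj$lk
  rot[3] = j$lkk
  rot[4] = $lkkj
Sorted (with $ < everything):
  sorted[0] = $lkkj
  sorted[1] = j$lkk
  sorted[2] = kj$lk
  sorted[3] = kkj$l
  sorted[4] = lkkj$
sorted[3] = kkj$l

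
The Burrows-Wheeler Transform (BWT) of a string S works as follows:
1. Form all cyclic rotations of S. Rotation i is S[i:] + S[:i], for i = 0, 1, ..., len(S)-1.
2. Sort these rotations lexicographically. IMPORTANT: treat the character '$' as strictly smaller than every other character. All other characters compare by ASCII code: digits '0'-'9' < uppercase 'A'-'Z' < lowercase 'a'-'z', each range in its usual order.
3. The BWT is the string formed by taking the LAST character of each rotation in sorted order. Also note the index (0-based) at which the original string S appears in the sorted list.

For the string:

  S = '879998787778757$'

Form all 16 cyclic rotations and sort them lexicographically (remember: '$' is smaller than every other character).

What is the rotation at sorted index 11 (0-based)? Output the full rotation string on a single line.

Answer: 8787778757$87999

Derivation:
All 16 rotations (rotation i = S[i:]+S[:i]):
  rot[0] = 879998787778757$
  rot[1] = 79998787778757$8
  rot[2] = 9998787778757$87
  rot[3] = 998787778757$879
  rot[4] = 98787778757$8799
  rot[5] = 8787778757$87999
  rot[6] = 787778757$879998
  rot[7] = 87778757$8799987
  rot[8] = 7778757$87999878
  rot[9] = 778757$879998787
  rot[10] = 78757$8799987877
  rot[11] = 8757$87999878777
  rot[12] = 757$879998787778
  rot[13] = 57$8799987877787
  rot[14] = 7$87999878777875
  rot[15] = $879998787778757
Sorted (with $ < everything):
  sorted[0] = $879998787778757
  sorted[1] = 57$8799987877787
  sorted[2] = 7$87999878777875
  sorted[3] = 757$879998787778
  sorted[4] = 7778757$87999878
  sorted[5] = 778757$879998787
  sorted[6] = 78757$8799987877
  sorted[7] = 787778757$879998
  sorted[8] = 79998787778757$8
  sorted[9] = 8757$87999878777
  sorted[10] = 87778757$8799987
  sorted[11] = 8787778757$87999
  sorted[12] = 879998787778757$
  sorted[13] = 98787778757$8799
  sorted[14] = 998787778757$879
  sorted[15] = 9998787778757$87
sorted[11] = 8787778757$87999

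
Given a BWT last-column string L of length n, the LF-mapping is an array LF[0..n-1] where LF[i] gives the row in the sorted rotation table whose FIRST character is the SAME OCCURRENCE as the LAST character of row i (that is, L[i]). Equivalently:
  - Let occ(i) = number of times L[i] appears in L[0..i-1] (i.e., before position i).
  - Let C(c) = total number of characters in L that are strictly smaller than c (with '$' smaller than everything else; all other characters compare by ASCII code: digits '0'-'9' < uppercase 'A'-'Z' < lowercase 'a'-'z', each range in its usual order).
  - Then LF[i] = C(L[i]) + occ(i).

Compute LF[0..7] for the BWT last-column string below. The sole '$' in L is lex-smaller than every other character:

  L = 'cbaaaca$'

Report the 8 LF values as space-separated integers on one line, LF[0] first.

Answer: 6 5 1 2 3 7 4 0

Derivation:
Char counts: '$':1, 'a':4, 'b':1, 'c':2
C (first-col start): C('$')=0, C('a')=1, C('b')=5, C('c')=6
L[0]='c': occ=0, LF[0]=C('c')+0=6+0=6
L[1]='b': occ=0, LF[1]=C('b')+0=5+0=5
L[2]='a': occ=0, LF[2]=C('a')+0=1+0=1
L[3]='a': occ=1, LF[3]=C('a')+1=1+1=2
L[4]='a': occ=2, LF[4]=C('a')+2=1+2=3
L[5]='c': occ=1, LF[5]=C('c')+1=6+1=7
L[6]='a': occ=3, LF[6]=C('a')+3=1+3=4
L[7]='$': occ=0, LF[7]=C('$')+0=0+0=0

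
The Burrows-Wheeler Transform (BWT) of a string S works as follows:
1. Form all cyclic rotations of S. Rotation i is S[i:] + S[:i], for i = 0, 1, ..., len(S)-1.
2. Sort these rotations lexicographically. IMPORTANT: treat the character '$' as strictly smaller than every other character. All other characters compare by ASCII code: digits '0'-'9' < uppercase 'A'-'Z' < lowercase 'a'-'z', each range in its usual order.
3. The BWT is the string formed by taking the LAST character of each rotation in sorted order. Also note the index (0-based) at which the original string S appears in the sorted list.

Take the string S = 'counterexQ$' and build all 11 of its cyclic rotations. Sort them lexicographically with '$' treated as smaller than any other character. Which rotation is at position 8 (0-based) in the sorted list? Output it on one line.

Answer: terexQ$coun

Derivation:
All 11 rotations (rotation i = S[i:]+S[:i]):
  rot[0] = counterexQ$
  rot[1] = ounterexQ$c
  rot[2] = unterexQ$co
  rot[3] = nterexQ$cou
  rot[4] = terexQ$coun
  rot[5] = erexQ$count
  rot[6] = rexQ$counte
  rot[7] = exQ$counter
  rot[8] = xQ$countere
  rot[9] = Q$counterex
  rot[10] = $counterexQ
Sorted (with $ < everything):
  sorted[0] = $counterexQ
  sorted[1] = Q$counterex
  sorted[2] = counterexQ$
  sorted[3] = erexQ$count
  sorted[4] = exQ$counter
  sorted[5] = nterexQ$cou
  sorted[6] = ounterexQ$c
  sorted[7] = rexQ$counte
  sorted[8] = terexQ$coun
  sorted[9] = unterexQ$co
  sorted[10] = xQ$countere
sorted[8] = terexQ$coun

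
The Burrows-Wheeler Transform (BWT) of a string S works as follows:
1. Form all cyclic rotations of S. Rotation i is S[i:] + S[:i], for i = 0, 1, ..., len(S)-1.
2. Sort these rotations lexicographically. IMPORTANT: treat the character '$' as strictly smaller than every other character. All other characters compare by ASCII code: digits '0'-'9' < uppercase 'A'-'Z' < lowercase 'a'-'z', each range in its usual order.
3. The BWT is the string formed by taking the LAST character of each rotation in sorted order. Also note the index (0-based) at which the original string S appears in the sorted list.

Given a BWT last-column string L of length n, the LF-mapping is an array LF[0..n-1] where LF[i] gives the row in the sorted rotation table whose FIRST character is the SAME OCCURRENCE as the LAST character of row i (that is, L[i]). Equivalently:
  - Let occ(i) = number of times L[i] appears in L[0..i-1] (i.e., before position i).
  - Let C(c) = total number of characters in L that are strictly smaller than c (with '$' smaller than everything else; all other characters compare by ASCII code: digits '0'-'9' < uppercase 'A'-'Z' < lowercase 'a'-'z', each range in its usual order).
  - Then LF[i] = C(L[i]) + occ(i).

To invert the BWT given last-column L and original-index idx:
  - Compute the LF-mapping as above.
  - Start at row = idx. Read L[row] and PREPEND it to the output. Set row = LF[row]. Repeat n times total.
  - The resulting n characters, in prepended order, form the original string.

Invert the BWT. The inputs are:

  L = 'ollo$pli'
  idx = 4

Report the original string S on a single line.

LF mapping: 5 2 3 6 0 7 4 1
Walk LF starting at row 4, prepending L[row]:
  step 1: row=4, L[4]='$', prepend. Next row=LF[4]=0
  step 2: row=0, L[0]='o', prepend. Next row=LF[0]=5
  step 3: row=5, L[5]='p', prepend. Next row=LF[5]=7
  step 4: row=7, L[7]='i', prepend. Next row=LF[7]=1
  step 5: row=1, L[1]='l', prepend. Next row=LF[1]=2
  step 6: row=2, L[2]='l', prepend. Next row=LF[2]=3
  step 7: row=3, L[3]='o', prepend. Next row=LF[3]=6
  step 8: row=6, L[6]='l', prepend. Next row=LF[6]=4
Reversed output: lollipo$

Answer: lollipo$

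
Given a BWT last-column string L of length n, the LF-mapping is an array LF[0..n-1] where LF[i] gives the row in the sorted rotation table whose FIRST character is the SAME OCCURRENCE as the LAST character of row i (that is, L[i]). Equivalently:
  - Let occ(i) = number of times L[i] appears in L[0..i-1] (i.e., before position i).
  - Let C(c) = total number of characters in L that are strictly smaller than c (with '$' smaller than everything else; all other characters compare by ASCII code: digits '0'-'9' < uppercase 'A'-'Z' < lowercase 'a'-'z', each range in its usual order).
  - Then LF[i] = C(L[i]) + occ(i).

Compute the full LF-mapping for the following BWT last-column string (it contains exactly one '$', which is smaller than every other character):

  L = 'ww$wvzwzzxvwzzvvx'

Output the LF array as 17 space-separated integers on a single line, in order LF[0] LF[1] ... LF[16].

Char counts: '$':1, 'v':4, 'w':5, 'x':2, 'z':5
C (first-col start): C('$')=0, C('v')=1, C('w')=5, C('x')=10, C('z')=12
L[0]='w': occ=0, LF[0]=C('w')+0=5+0=5
L[1]='w': occ=1, LF[1]=C('w')+1=5+1=6
L[2]='$': occ=0, LF[2]=C('$')+0=0+0=0
L[3]='w': occ=2, LF[3]=C('w')+2=5+2=7
L[4]='v': occ=0, LF[4]=C('v')+0=1+0=1
L[5]='z': occ=0, LF[5]=C('z')+0=12+0=12
L[6]='w': occ=3, LF[6]=C('w')+3=5+3=8
L[7]='z': occ=1, LF[7]=C('z')+1=12+1=13
L[8]='z': occ=2, LF[8]=C('z')+2=12+2=14
L[9]='x': occ=0, LF[9]=C('x')+0=10+0=10
L[10]='v': occ=1, LF[10]=C('v')+1=1+1=2
L[11]='w': occ=4, LF[11]=C('w')+4=5+4=9
L[12]='z': occ=3, LF[12]=C('z')+3=12+3=15
L[13]='z': occ=4, LF[13]=C('z')+4=12+4=16
L[14]='v': occ=2, LF[14]=C('v')+2=1+2=3
L[15]='v': occ=3, LF[15]=C('v')+3=1+3=4
L[16]='x': occ=1, LF[16]=C('x')+1=10+1=11

Answer: 5 6 0 7 1 12 8 13 14 10 2 9 15 16 3 4 11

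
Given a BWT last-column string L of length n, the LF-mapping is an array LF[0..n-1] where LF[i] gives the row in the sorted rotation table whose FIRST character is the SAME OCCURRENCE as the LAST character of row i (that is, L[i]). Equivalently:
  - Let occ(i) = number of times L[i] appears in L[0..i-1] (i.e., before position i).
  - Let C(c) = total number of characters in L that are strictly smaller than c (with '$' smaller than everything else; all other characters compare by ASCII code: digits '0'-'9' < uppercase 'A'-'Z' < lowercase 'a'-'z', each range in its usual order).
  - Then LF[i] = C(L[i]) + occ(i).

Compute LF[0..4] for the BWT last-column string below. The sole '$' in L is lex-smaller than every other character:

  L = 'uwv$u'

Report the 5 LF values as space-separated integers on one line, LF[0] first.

Answer: 1 4 3 0 2

Derivation:
Char counts: '$':1, 'u':2, 'v':1, 'w':1
C (first-col start): C('$')=0, C('u')=1, C('v')=3, C('w')=4
L[0]='u': occ=0, LF[0]=C('u')+0=1+0=1
L[1]='w': occ=0, LF[1]=C('w')+0=4+0=4
L[2]='v': occ=0, LF[2]=C('v')+0=3+0=3
L[3]='$': occ=0, LF[3]=C('$')+0=0+0=0
L[4]='u': occ=1, LF[4]=C('u')+1=1+1=2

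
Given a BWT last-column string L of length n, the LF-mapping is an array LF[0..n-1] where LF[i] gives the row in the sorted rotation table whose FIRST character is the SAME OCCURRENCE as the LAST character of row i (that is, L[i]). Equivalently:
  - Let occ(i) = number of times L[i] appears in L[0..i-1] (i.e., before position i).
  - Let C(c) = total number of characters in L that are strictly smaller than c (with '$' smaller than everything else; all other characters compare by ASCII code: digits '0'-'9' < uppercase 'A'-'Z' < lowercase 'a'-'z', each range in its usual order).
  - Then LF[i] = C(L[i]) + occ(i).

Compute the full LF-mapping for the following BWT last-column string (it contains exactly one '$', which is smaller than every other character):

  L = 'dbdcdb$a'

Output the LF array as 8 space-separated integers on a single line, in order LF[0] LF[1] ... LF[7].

Answer: 5 2 6 4 7 3 0 1

Derivation:
Char counts: '$':1, 'a':1, 'b':2, 'c':1, 'd':3
C (first-col start): C('$')=0, C('a')=1, C('b')=2, C('c')=4, C('d')=5
L[0]='d': occ=0, LF[0]=C('d')+0=5+0=5
L[1]='b': occ=0, LF[1]=C('b')+0=2+0=2
L[2]='d': occ=1, LF[2]=C('d')+1=5+1=6
L[3]='c': occ=0, LF[3]=C('c')+0=4+0=4
L[4]='d': occ=2, LF[4]=C('d')+2=5+2=7
L[5]='b': occ=1, LF[5]=C('b')+1=2+1=3
L[6]='$': occ=0, LF[6]=C('$')+0=0+0=0
L[7]='a': occ=0, LF[7]=C('a')+0=1+0=1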